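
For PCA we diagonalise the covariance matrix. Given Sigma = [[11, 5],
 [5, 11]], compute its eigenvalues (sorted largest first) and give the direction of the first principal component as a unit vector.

Step 1 — characteristic polynomial of 2×2 Sigma:
  det(Sigma - λI) = λ² - trace · λ + det = 0.
  trace = 11 + 11 = 22, det = 11·11 - (5)² = 96.
Step 2 — discriminant:
  Δ = trace² - 4·det = 484 - 384 = 100.
Step 3 — eigenvalues:
  λ = (trace ± √Δ)/2 = (22 ± 10)/2,
  λ_1 = 16,  λ_2 = 6.

Step 4 — unit eigenvector for λ_1: solve (Sigma - λ_1 I)v = 0. First row:
  (11 - 16)·v_x + (5)·v_y = 0, i.e. (-5)·v_x + (5)·v_y = 0,
  so v ∝ (b, λ_1 - a) = (5, 5) = u.
  ||u|| = √((5)² + (5)²) = √(50) ≈ 7.0711,
  v_1 = u/||u|| ≈ (0.7071, 0.7071) (||v_1|| = 1).

λ_1 = 16,  λ_2 = 6;  v_1 ≈ (0.7071, 0.7071)


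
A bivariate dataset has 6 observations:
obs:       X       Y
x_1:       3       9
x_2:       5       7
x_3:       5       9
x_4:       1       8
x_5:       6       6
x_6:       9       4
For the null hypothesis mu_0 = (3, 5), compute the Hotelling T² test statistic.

Step 1 — sample mean vector:
  mean(X) = (3 + 5 + 5 + 1 + 6 + 9) / 6 = 29/6 = 4.8333
  mean(Y) = (9 + 7 + 9 + 8 + 6 + 4) / 6 = 43/6 = 7.1667
  x̄ = (4.8333, 7.1667),  deviation x̄ - mu_0 = (4.8333, 7.1667) - (3, 5) = (1.8333, 2.1667).

Step 2 — sample covariance matrix, S[i,j] = (1/(n-1)) · Σ_k (x_{k,i} - mean_i) · (x_{k,j} - mean_j), divisor n-1 = 5:
  S[X,X] = ((-1.8333)·(-1.8333) + (0.1667)·(0.1667) + (0.1667)·(0.1667) + (-3.8333)·(-3.8333) + (1.1667)·(1.1667) + (4.1667)·(4.1667)) / 5 = 36.8333/5 = 7.3667
  S[X,Y] = ((-1.8333)·(1.8333) + (0.1667)·(-0.1667) + (0.1667)·(1.8333) + (-3.8333)·(0.8333) + (1.1667)·(-1.1667) + (4.1667)·(-3.1667)) / 5 = -20.8333/5 = -4.1667
  S[Y,Y] = ((1.8333)·(1.8333) + (-0.1667)·(-0.1667) + (1.8333)·(1.8333) + (0.8333)·(0.8333) + (-1.1667)·(-1.1667) + (-3.1667)·(-3.1667)) / 5 = 18.8333/5 = 3.7667
  S = [[7.3667, -4.1667],
 [-4.1667, 3.7667]].

Step 3 — invert S. det(S) = 7.3667·3.7667 - (-4.1667)² = 10.3867.
  S^{-1} = (1/det) · [[d, -b], [-b, a]] = [[0.3626, 0.4012],
 [0.4012, 0.7092]].

Step 4 — quadratic form (x̄ - mu_0)^T · S^{-1} · (x̄ - mu_0):
  S^{-1} · (x̄ - mu_0) = (1.534, 2.2721),
  (x̄ - mu_0)^T · [...] = (1.8333)·(1.534) + (2.1667)·(2.2721) = 7.7353.

Step 5 — scale by n: T² = 6 · 7.7353 = 46.4121.

T² ≈ 46.4121


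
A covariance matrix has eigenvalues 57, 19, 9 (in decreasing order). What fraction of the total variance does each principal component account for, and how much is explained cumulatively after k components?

Step 1 — total variance = trace(Sigma) = Σ λ_i = 57 + 19 + 9 = 85.

Step 2 — fraction explained by component i = λ_i / Σ λ:
  PC1: 57/85 = 0.6706
  PC2: 19/85 = 0.2235
  PC3: 9/85 = 0.1059

Step 3 — cumulative fraction after k components = (λ_1 + ... + λ_k) / Σ λ:
  k = 1: 57/85 = 0.6706
  k = 2: (57 + 19)/85 = 76/85 = 0.8941
  k = 3: (57 + 19 + 9)/85 = 85/85 = 1

Summary (fraction, with percent):

explained: PC1 0.6706 (67.06%), PC2 0.2235 (22.35%), PC3 0.1059 (10.59%);  cumulative: 0.6706, 0.8941, 1


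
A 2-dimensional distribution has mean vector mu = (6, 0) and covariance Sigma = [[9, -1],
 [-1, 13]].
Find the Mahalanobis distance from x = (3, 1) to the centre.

Step 1 — centre the observation: (x - mu) = (-3, 1).

Step 2 — invert Sigma. det(Sigma) = 9·13 - (-1)² = 116.
  Sigma^{-1} = (1/det) · [[d, -b], [-b, a]] = [[0.1121, 0.0086],
 [0.0086, 0.0776]].

Step 3 — form the quadratic (x - mu)^T · Sigma^{-1} · (x - mu):
  Sigma^{-1} · (x - mu) = (-0.3276, 0.0517).
  (x - mu)^T · [Sigma^{-1} · (x - mu)] = (-3)·(-0.3276) + (1)·(0.0517) = 1.0345.

Step 4 — take square root: d = √(1.0345) ≈ 1.0171.

d(x, mu) = √(1.0345) ≈ 1.0171


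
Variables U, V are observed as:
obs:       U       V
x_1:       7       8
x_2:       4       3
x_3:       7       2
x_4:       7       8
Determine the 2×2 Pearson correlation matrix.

Step 1 — column means:
  mean(U) = (7 + 4 + 7 + 7) / 4 = 25/4 = 6.25
  mean(V) = (8 + 3 + 2 + 8) / 4 = 21/4 = 5.25

Step 2 — sample variances and covariances s[i,j] = (1/(n-1)) · Σ_k (x_{k,i} - mean_i) · (x_{k,j} - mean_j), with n-1 = 3:
  s[U,U] = ((0.75)·(0.75) + (-2.25)·(-2.25) + (0.75)·(0.75) + (0.75)·(0.75)) / 3 = 6.75/3 = 2.25
  s[U,V] = ((0.75)·(2.75) + (-2.25)·(-2.25) + (0.75)·(-3.25) + (0.75)·(2.75)) / 3 = 6.75/3 = 2.25
  s[V,V] = ((2.75)·(2.75) + (-2.25)·(-2.25) + (-3.25)·(-3.25) + (2.75)·(2.75)) / 3 = 30.75/3 = 10.25
  Sample standard deviations s_i = √(s[i,i]):
  s(U) = √(2.25) = 1.5
  s(V) = √(10.25) = 3.2016

Step 3 — r_{ij} = s_{ij} / (s_i · s_j):
  r[U,U] = 1 (diagonal).
  r[U,V] = 2.25 / (1.5 · 3.2016) = 2.25 / 4.8023 = 0.4685
  r[V,V] = 1 (diagonal).

R is symmetric with unit diagonal. Assembling:

R = [[1, 0.4685],
 [0.4685, 1]]


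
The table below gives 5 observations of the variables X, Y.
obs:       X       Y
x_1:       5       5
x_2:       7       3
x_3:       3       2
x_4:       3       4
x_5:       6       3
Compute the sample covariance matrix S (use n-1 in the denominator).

Step 1 — column means:
  mean(X) = (5 + 7 + 3 + 3 + 6) / 5 = 24/5 = 4.8
  mean(Y) = (5 + 3 + 2 + 4 + 3) / 5 = 17/5 = 3.4

Step 2 — sample covariance S[i,j] = (1/(n-1)) · Σ_k (x_{k,i} - mean_i) · (x_{k,j} - mean_j), with n-1 = 4.
  S[X,X] = ((0.2)·(0.2) + (2.2)·(2.2) + (-1.8)·(-1.8) + (-1.8)·(-1.8) + (1.2)·(1.2)) / 4 = 12.8/4 = 3.2
  S[X,Y] = ((0.2)·(1.6) + (2.2)·(-0.4) + (-1.8)·(-1.4) + (-1.8)·(0.6) + (1.2)·(-0.4)) / 4 = 0.4/4 = 0.1
  S[Y,Y] = ((1.6)·(1.6) + (-0.4)·(-0.4) + (-1.4)·(-1.4) + (0.6)·(0.6) + (-0.4)·(-0.4)) / 4 = 5.2/4 = 1.3

S is symmetric (S[j,i] = S[i,j]). Assembling:

S = [[3.2, 0.1],
 [0.1, 1.3]]


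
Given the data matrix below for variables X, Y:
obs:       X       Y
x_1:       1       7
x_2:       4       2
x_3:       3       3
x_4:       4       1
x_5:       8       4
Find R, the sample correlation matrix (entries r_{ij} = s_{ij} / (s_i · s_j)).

Step 1 — column means:
  mean(X) = (1 + 4 + 3 + 4 + 8) / 5 = 20/5 = 4
  mean(Y) = (7 + 2 + 3 + 1 + 4) / 5 = 17/5 = 3.4

Step 2 — sample variances and covariances s[i,j] = (1/(n-1)) · Σ_k (x_{k,i} - mean_i) · (x_{k,j} - mean_j), with n-1 = 4:
  s[X,X] = ((-3)·(-3) + (0)·(0) + (-1)·(-1) + (0)·(0) + (4)·(4)) / 4 = 26/4 = 6.5
  s[X,Y] = ((-3)·(3.6) + (0)·(-1.4) + (-1)·(-0.4) + (0)·(-2.4) + (4)·(0.6)) / 4 = -8/4 = -2
  s[Y,Y] = ((3.6)·(3.6) + (-1.4)·(-1.4) + (-0.4)·(-0.4) + (-2.4)·(-2.4) + (0.6)·(0.6)) / 4 = 21.2/4 = 5.3
  Sample standard deviations s_i = √(s[i,i]):
  s(X) = √(6.5) = 2.5495
  s(Y) = √(5.3) = 2.3022

Step 3 — r_{ij} = s_{ij} / (s_i · s_j):
  r[X,X] = 1 (diagonal).
  r[X,Y] = -2 / (2.5495 · 2.3022) = -2 / 5.8694 = -0.3407
  r[Y,Y] = 1 (diagonal).

R is symmetric with unit diagonal. Assembling:

R = [[1, -0.3407],
 [-0.3407, 1]]


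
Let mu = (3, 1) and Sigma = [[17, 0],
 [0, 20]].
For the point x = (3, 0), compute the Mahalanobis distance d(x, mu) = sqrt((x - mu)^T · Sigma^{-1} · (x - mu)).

Step 1 — centre the observation: (x - mu) = (0, -1).

Step 2 — invert Sigma. det(Sigma) = 17·20 - (0)² = 340.
  Sigma^{-1} = (1/det) · [[d, -b], [-b, a]] = [[0.0588, 0],
 [0, 0.05]].

Step 3 — form the quadratic (x - mu)^T · Sigma^{-1} · (x - mu):
  Sigma^{-1} · (x - mu) = (0, -0.05).
  (x - mu)^T · [Sigma^{-1} · (x - mu)] = (0)·(0) + (-1)·(-0.05) = 0.05.

Step 4 — take square root: d = √(0.05) ≈ 0.2236.

d(x, mu) = √(0.05) ≈ 0.2236


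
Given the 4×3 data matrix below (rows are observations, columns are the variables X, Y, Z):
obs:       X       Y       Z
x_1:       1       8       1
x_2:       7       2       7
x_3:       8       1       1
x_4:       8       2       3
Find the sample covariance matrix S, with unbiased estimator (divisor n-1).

Step 1 — column means:
  mean(X) = (1 + 7 + 8 + 8) / 4 = 24/4 = 6
  mean(Y) = (8 + 2 + 1 + 2) / 4 = 13/4 = 3.25
  mean(Z) = (1 + 7 + 1 + 3) / 4 = 12/4 = 3

Step 2 — sample covariance S[i,j] = (1/(n-1)) · Σ_k (x_{k,i} - mean_i) · (x_{k,j} - mean_j), with n-1 = 3.
  S[X,X] = ((-5)·(-5) + (1)·(1) + (2)·(2) + (2)·(2)) / 3 = 34/3 = 11.3333
  S[X,Y] = ((-5)·(4.75) + (1)·(-1.25) + (2)·(-2.25) + (2)·(-1.25)) / 3 = -32/3 = -10.6667
  S[X,Z] = ((-5)·(-2) + (1)·(4) + (2)·(-2) + (2)·(0)) / 3 = 10/3 = 3.3333
  S[Y,Y] = ((4.75)·(4.75) + (-1.25)·(-1.25) + (-2.25)·(-2.25) + (-1.25)·(-1.25)) / 3 = 30.75/3 = 10.25
  S[Y,Z] = ((4.75)·(-2) + (-1.25)·(4) + (-2.25)·(-2) + (-1.25)·(0)) / 3 = -10/3 = -3.3333
  S[Z,Z] = ((-2)·(-2) + (4)·(4) + (-2)·(-2) + (0)·(0)) / 3 = 24/3 = 8

S is symmetric (S[j,i] = S[i,j]). Assembling:

S = [[11.3333, -10.6667, 3.3333],
 [-10.6667, 10.25, -3.3333],
 [3.3333, -3.3333, 8]]


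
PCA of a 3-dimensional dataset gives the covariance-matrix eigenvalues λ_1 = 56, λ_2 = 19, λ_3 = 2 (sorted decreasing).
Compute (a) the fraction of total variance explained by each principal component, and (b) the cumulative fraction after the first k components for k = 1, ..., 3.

Step 1 — total variance = trace(Sigma) = Σ λ_i = 56 + 19 + 2 = 77.

Step 2 — fraction explained by component i = λ_i / Σ λ:
  PC1: 56/77 = 0.7273
  PC2: 19/77 = 0.2468
  PC3: 2/77 = 0.026

Step 3 — cumulative fraction after k components = (λ_1 + ... + λ_k) / Σ λ:
  k = 1: 56/77 = 0.7273
  k = 2: (56 + 19)/77 = 75/77 = 0.974
  k = 3: (56 + 19 + 2)/77 = 77/77 = 1

Summary (fraction, with percent):

explained: PC1 0.7273 (72.73%), PC2 0.2468 (24.68%), PC3 0.026 (2.6%);  cumulative: 0.7273, 0.974, 1


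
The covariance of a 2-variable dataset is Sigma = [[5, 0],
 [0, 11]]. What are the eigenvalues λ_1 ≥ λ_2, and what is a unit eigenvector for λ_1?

Step 1 — characteristic polynomial of 2×2 Sigma:
  det(Sigma - λI) = λ² - trace · λ + det = 0.
  trace = 5 + 11 = 16, det = 5·11 - (0)² = 55.
Step 2 — discriminant:
  Δ = trace² - 4·det = 256 - 220 = 36.
Step 3 — eigenvalues:
  λ = (trace ± √Δ)/2 = (16 ± 6)/2,
  λ_1 = 11,  λ_2 = 5.

Step 4 — unit eigenvector for λ_1: Sigma is diagonal, so its eigenvectors are the coordinate axes. λ_1 = 11 is the diagonal entry on the second coordinate axis, hence
  v_1 = (0, 1) (||v_1|| = 1).

λ_1 = 11,  λ_2 = 5;  v_1 ≈ (0, 1)


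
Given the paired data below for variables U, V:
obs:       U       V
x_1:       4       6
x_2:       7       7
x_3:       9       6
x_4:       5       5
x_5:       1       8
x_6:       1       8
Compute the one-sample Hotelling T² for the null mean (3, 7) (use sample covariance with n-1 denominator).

Step 1 — sample mean vector:
  mean(U) = (4 + 7 + 9 + 5 + 1 + 1) / 6 = 27/6 = 4.5
  mean(V) = (6 + 7 + 6 + 5 + 8 + 8) / 6 = 40/6 = 6.6667
  x̄ = (4.5, 6.6667),  deviation x̄ - mu_0 = (4.5, 6.6667) - (3, 7) = (1.5, -0.3333).

Step 2 — sample covariance matrix, S[i,j] = (1/(n-1)) · Σ_k (x_{k,i} - mean_i) · (x_{k,j} - mean_j), divisor n-1 = 5:
  S[U,U] = ((-0.5)·(-0.5) + (2.5)·(2.5) + (4.5)·(4.5) + (0.5)·(0.5) + (-3.5)·(-3.5) + (-3.5)·(-3.5)) / 5 = 51.5/5 = 10.3
  S[U,V] = ((-0.5)·(-0.6667) + (2.5)·(0.3333) + (4.5)·(-0.6667) + (0.5)·(-1.6667) + (-3.5)·(1.3333) + (-3.5)·(1.3333)) / 5 = -12/5 = -2.4
  S[V,V] = ((-0.6667)·(-0.6667) + (0.3333)·(0.3333) + (-0.6667)·(-0.6667) + (-1.6667)·(-1.6667) + (1.3333)·(1.3333) + (1.3333)·(1.3333)) / 5 = 7.3333/5 = 1.4667
  S = [[10.3, -2.4],
 [-2.4, 1.4667]].

Step 3 — invert S. det(S) = 10.3·1.4667 - (-2.4)² = 9.3467.
  S^{-1} = (1/det) · [[d, -b], [-b, a]] = [[0.1569, 0.2568],
 [0.2568, 1.102]].

Step 4 — quadratic form (x̄ - mu_0)^T · S^{-1} · (x̄ - mu_0):
  S^{-1} · (x̄ - mu_0) = (0.1498, 0.0178),
  (x̄ - mu_0)^T · [...] = (1.5)·(0.1498) + (-0.3333)·(0.0178) = 0.2187.

Step 5 — scale by n: T² = 6 · 0.2187 = 1.3124.

T² ≈ 1.3124


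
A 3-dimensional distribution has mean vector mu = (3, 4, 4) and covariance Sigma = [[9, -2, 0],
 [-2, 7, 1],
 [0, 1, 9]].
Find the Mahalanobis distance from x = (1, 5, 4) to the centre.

Step 1 — centre the observation: (x - mu) = (-2, 1, 0).

Step 2 — invert Sigma (cofactor / det for 3×3, or solve directly):
  Sigma^{-1} = [[0.1188, 0.0345, -0.0038],
 [0.0345, 0.1552, -0.0172],
 [-0.0038, -0.0172, 0.113]].

Step 3 — form the quadratic (x - mu)^T · Sigma^{-1} · (x - mu):
  Sigma^{-1} · (x - mu) = (-0.2031, 0.0862, -0.0096).
  (x - mu)^T · [Sigma^{-1} · (x - mu)] = (-2)·(-0.2031) + (1)·(0.0862) + (0)·(-0.0096) = 0.4923.

Step 4 — take square root: d = √(0.4923) ≈ 0.7017.

d(x, mu) = √(0.4923) ≈ 0.7017


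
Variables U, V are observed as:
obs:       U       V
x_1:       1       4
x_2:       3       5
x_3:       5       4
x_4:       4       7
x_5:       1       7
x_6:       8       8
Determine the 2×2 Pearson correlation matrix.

Step 1 — column means:
  mean(U) = (1 + 3 + 5 + 4 + 1 + 8) / 6 = 22/6 = 3.6667
  mean(V) = (4 + 5 + 4 + 7 + 7 + 8) / 6 = 35/6 = 5.8333

Step 2 — sample variances and covariances s[i,j] = (1/(n-1)) · Σ_k (x_{k,i} - mean_i) · (x_{k,j} - mean_j), with n-1 = 5:
  s[U,U] = ((-2.6667)·(-2.6667) + (-0.6667)·(-0.6667) + (1.3333)·(1.3333) + (0.3333)·(0.3333) + (-2.6667)·(-2.6667) + (4.3333)·(4.3333)) / 5 = 35.3333/5 = 7.0667
  s[U,V] = ((-2.6667)·(-1.8333) + (-0.6667)·(-0.8333) + (1.3333)·(-1.8333) + (0.3333)·(1.1667) + (-2.6667)·(1.1667) + (4.3333)·(2.1667)) / 5 = 9.6667/5 = 1.9333
  s[V,V] = ((-1.8333)·(-1.8333) + (-0.8333)·(-0.8333) + (-1.8333)·(-1.8333) + (1.1667)·(1.1667) + (1.1667)·(1.1667) + (2.1667)·(2.1667)) / 5 = 14.8333/5 = 2.9667
  Sample standard deviations s_i = √(s[i,i]):
  s(U) = √(7.0667) = 2.6583
  s(V) = √(2.9667) = 1.7224

Step 3 — r_{ij} = s_{ij} / (s_i · s_j):
  r[U,U] = 1 (diagonal).
  r[U,V] = 1.9333 / (2.6583 · 1.7224) = 1.9333 / 4.5787 = 0.4222
  r[V,V] = 1 (diagonal).

R is symmetric with unit diagonal. Assembling:

R = [[1, 0.4222],
 [0.4222, 1]]


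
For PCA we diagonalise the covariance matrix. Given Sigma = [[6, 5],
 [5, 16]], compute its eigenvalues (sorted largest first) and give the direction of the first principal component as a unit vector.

Step 1 — characteristic polynomial of 2×2 Sigma:
  det(Sigma - λI) = λ² - trace · λ + det = 0.
  trace = 6 + 16 = 22, det = 6·16 - (5)² = 71.
Step 2 — discriminant:
  Δ = trace² - 4·det = 484 - 284 = 200.
Step 3 — eigenvalues:
  λ = (trace ± √Δ)/2 = (22 ± 14.1421)/2,
  λ_1 = 18.0711,  λ_2 = 3.9289.

Step 4 — unit eigenvector for λ_1: solve (Sigma - λ_1 I)v = 0. First row:
  (6 - 18.0711)·v_x + (5)·v_y = 0, i.e. (-12.0711)·v_x + (5)·v_y = 0,
  so v ∝ (b, λ_1 - a) = (5, 12.0711) = u.
  ||u|| = √((5)² + (12.0711)²) = √(170.7107) ≈ 13.0656,
  v_1 = u/||u|| ≈ (0.3827, 0.9239) (||v_1|| = 1).

λ_1 = 18.0711,  λ_2 = 3.9289;  v_1 ≈ (0.3827, 0.9239)


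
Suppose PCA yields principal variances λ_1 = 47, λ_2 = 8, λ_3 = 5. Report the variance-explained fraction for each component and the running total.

Step 1 — total variance = trace(Sigma) = Σ λ_i = 47 + 8 + 5 = 60.

Step 2 — fraction explained by component i = λ_i / Σ λ:
  PC1: 47/60 = 0.7833
  PC2: 8/60 = 0.1333
  PC3: 5/60 = 0.0833

Step 3 — cumulative fraction after k components = (λ_1 + ... + λ_k) / Σ λ:
  k = 1: 47/60 = 0.7833
  k = 2: (47 + 8)/60 = 55/60 = 0.9167
  k = 3: (47 + 8 + 5)/60 = 60/60 = 1

Summary (fraction, with percent):

explained: PC1 0.7833 (78.33%), PC2 0.1333 (13.33%), PC3 0.0833 (8.33%);  cumulative: 0.7833, 0.9167, 1


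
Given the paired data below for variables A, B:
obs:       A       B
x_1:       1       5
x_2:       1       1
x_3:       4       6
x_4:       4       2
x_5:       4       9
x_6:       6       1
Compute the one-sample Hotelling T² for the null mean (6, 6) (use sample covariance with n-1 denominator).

Step 1 — sample mean vector:
  mean(A) = (1 + 1 + 4 + 4 + 4 + 6) / 6 = 20/6 = 3.3333
  mean(B) = (5 + 1 + 6 + 2 + 9 + 1) / 6 = 24/6 = 4
  x̄ = (3.3333, 4),  deviation x̄ - mu_0 = (3.3333, 4) - (6, 6) = (-2.6667, -2).

Step 2 — sample covariance matrix, S[i,j] = (1/(n-1)) · Σ_k (x_{k,i} - mean_i) · (x_{k,j} - mean_j), divisor n-1 = 5:
  S[A,A] = ((-2.3333)·(-2.3333) + (-2.3333)·(-2.3333) + (0.6667)·(0.6667) + (0.6667)·(0.6667) + (0.6667)·(0.6667) + (2.6667)·(2.6667)) / 5 = 19.3333/5 = 3.8667
  S[A,B] = ((-2.3333)·(1) + (-2.3333)·(-3) + (0.6667)·(2) + (0.6667)·(-2) + (0.6667)·(5) + (2.6667)·(-3)) / 5 = 0/5 = 0
  S[B,B] = ((1)·(1) + (-3)·(-3) + (2)·(2) + (-2)·(-2) + (5)·(5) + (-3)·(-3)) / 5 = 52/5 = 10.4
  S = [[3.8667, 0],
 [0, 10.4]].

Step 3 — invert S. det(S) = 3.8667·10.4 - (0)² = 40.2133.
  S^{-1} = (1/det) · [[d, -b], [-b, a]] = [[0.2586, 0],
 [0, 0.0962]].

Step 4 — quadratic form (x̄ - mu_0)^T · S^{-1} · (x̄ - mu_0):
  S^{-1} · (x̄ - mu_0) = (-0.6897, -0.1923),
  (x̄ - mu_0)^T · [...] = (-2.6667)·(-0.6897) + (-2)·(-0.1923) = 2.2237.

Step 5 — scale by n: T² = 6 · 2.2237 = 13.3422.

T² ≈ 13.3422


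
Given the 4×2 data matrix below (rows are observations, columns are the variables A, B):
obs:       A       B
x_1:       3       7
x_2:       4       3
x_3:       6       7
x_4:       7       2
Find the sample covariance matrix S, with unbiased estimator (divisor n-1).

Step 1 — column means:
  mean(A) = (3 + 4 + 6 + 7) / 4 = 20/4 = 5
  mean(B) = (7 + 3 + 7 + 2) / 4 = 19/4 = 4.75

Step 2 — sample covariance S[i,j] = (1/(n-1)) · Σ_k (x_{k,i} - mean_i) · (x_{k,j} - mean_j), with n-1 = 3.
  S[A,A] = ((-2)·(-2) + (-1)·(-1) + (1)·(1) + (2)·(2)) / 3 = 10/3 = 3.3333
  S[A,B] = ((-2)·(2.25) + (-1)·(-1.75) + (1)·(2.25) + (2)·(-2.75)) / 3 = -6/3 = -2
  S[B,B] = ((2.25)·(2.25) + (-1.75)·(-1.75) + (2.25)·(2.25) + (-2.75)·(-2.75)) / 3 = 20.75/3 = 6.9167

S is symmetric (S[j,i] = S[i,j]). Assembling:

S = [[3.3333, -2],
 [-2, 6.9167]]


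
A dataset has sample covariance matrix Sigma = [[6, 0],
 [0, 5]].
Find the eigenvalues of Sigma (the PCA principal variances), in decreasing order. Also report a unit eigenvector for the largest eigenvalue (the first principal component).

Step 1 — characteristic polynomial of 2×2 Sigma:
  det(Sigma - λI) = λ² - trace · λ + det = 0.
  trace = 6 + 5 = 11, det = 6·5 - (0)² = 30.
Step 2 — discriminant:
  Δ = trace² - 4·det = 121 - 120 = 1.
Step 3 — eigenvalues:
  λ = (trace ± √Δ)/2 = (11 ± 1)/2,
  λ_1 = 6,  λ_2 = 5.

Step 4 — unit eigenvector for λ_1: Sigma is diagonal, so its eigenvectors are the coordinate axes. λ_1 = 6 is the diagonal entry on the first coordinate axis, hence
  v_1 = (1, 0) (||v_1|| = 1).

λ_1 = 6,  λ_2 = 5;  v_1 ≈ (1, 0)


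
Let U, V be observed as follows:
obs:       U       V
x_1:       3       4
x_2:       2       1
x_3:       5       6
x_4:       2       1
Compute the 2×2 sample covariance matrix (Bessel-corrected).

Step 1 — column means:
  mean(U) = (3 + 2 + 5 + 2) / 4 = 12/4 = 3
  mean(V) = (4 + 1 + 6 + 1) / 4 = 12/4 = 3

Step 2 — sample covariance S[i,j] = (1/(n-1)) · Σ_k (x_{k,i} - mean_i) · (x_{k,j} - mean_j), with n-1 = 3.
  S[U,U] = ((0)·(0) + (-1)·(-1) + (2)·(2) + (-1)·(-1)) / 3 = 6/3 = 2
  S[U,V] = ((0)·(1) + (-1)·(-2) + (2)·(3) + (-1)·(-2)) / 3 = 10/3 = 3.3333
  S[V,V] = ((1)·(1) + (-2)·(-2) + (3)·(3) + (-2)·(-2)) / 3 = 18/3 = 6

S is symmetric (S[j,i] = S[i,j]). Assembling:

S = [[2, 3.3333],
 [3.3333, 6]]


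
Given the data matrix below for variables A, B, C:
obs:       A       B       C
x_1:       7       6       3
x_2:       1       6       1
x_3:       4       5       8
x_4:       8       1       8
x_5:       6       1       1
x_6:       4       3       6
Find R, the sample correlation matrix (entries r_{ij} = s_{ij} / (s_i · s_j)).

Step 1 — column means:
  mean(A) = (7 + 1 + 4 + 8 + 6 + 4) / 6 = 30/6 = 5
  mean(B) = (6 + 6 + 5 + 1 + 1 + 3) / 6 = 22/6 = 3.6667
  mean(C) = (3 + 1 + 8 + 8 + 1 + 6) / 6 = 27/6 = 4.5

Step 2 — sample variances and covariances s[i,j] = (1/(n-1)) · Σ_k (x_{k,i} - mean_i) · (x_{k,j} - mean_j), with n-1 = 5:
  s[A,A] = ((2)·(2) + (-4)·(-4) + (-1)·(-1) + (3)·(3) + (1)·(1) + (-1)·(-1)) / 5 = 32/5 = 6.4
  s[A,B] = ((2)·(2.3333) + (-4)·(2.3333) + (-1)·(1.3333) + (3)·(-2.6667) + (1)·(-2.6667) + (-1)·(-0.6667)) / 5 = -16/5 = -3.2
  s[A,C] = ((2)·(-1.5) + (-4)·(-3.5) + (-1)·(3.5) + (3)·(3.5) + (1)·(-3.5) + (-1)·(1.5)) / 5 = 13/5 = 2.6
  s[B,B] = ((2.3333)·(2.3333) + (2.3333)·(2.3333) + (1.3333)·(1.3333) + (-2.6667)·(-2.6667) + (-2.6667)·(-2.6667) + (-0.6667)·(-0.6667)) / 5 = 27.3333/5 = 5.4667
  s[B,C] = ((2.3333)·(-1.5) + (2.3333)·(-3.5) + (1.3333)·(3.5) + (-2.6667)·(3.5) + (-2.6667)·(-3.5) + (-0.6667)·(1.5)) / 5 = -8/5 = -1.6
  s[C,C] = ((-1.5)·(-1.5) + (-3.5)·(-3.5) + (3.5)·(3.5) + (3.5)·(3.5) + (-3.5)·(-3.5) + (1.5)·(1.5)) / 5 = 53.5/5 = 10.7
  Sample standard deviations s_i = √(s[i,i]):
  s(A) = √(6.4) = 2.5298
  s(B) = √(5.4667) = 2.3381
  s(C) = √(10.7) = 3.2711

Step 3 — r_{ij} = s_{ij} / (s_i · s_j):
  r[A,A] = 1 (diagonal).
  r[A,B] = -3.2 / (2.5298 · 2.3381) = -3.2 / 5.915 = -0.541
  r[A,C] = 2.6 / (2.5298 · 3.2711) = 2.6 / 8.2753 = 0.3142
  r[B,B] = 1 (diagonal).
  r[B,C] = -1.6 / (2.3381 · 3.2711) = -1.6 / 7.6481 = -0.2092
  r[C,C] = 1 (diagonal).

R is symmetric with unit diagonal. Assembling:

R = [[1, -0.541, 0.3142],
 [-0.541, 1, -0.2092],
 [0.3142, -0.2092, 1]]


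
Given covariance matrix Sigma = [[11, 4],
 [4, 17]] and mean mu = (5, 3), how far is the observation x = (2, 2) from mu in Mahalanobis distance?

Step 1 — centre the observation: (x - mu) = (-3, -1).

Step 2 — invert Sigma. det(Sigma) = 11·17 - (4)² = 171.
  Sigma^{-1} = (1/det) · [[d, -b], [-b, a]] = [[0.0994, -0.0234],
 [-0.0234, 0.0643]].

Step 3 — form the quadratic (x - mu)^T · Sigma^{-1} · (x - mu):
  Sigma^{-1} · (x - mu) = (-0.2749, 0.0058).
  (x - mu)^T · [Sigma^{-1} · (x - mu)] = (-3)·(-0.2749) + (-1)·(0.0058) = 0.8187.

Step 4 — take square root: d = √(0.8187) ≈ 0.9048.

d(x, mu) = √(0.8187) ≈ 0.9048


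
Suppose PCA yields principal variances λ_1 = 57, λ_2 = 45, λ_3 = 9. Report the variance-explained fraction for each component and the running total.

Step 1 — total variance = trace(Sigma) = Σ λ_i = 57 + 45 + 9 = 111.

Step 2 — fraction explained by component i = λ_i / Σ λ:
  PC1: 57/111 = 0.5135
  PC2: 45/111 = 0.4054
  PC3: 9/111 = 0.0811

Step 3 — cumulative fraction after k components = (λ_1 + ... + λ_k) / Σ λ:
  k = 1: 57/111 = 0.5135
  k = 2: (57 + 45)/111 = 102/111 = 0.9189
  k = 3: (57 + 45 + 9)/111 = 111/111 = 1

Summary (fraction, with percent):

explained: PC1 0.5135 (51.35%), PC2 0.4054 (40.54%), PC3 0.0811 (8.11%);  cumulative: 0.5135, 0.9189, 1


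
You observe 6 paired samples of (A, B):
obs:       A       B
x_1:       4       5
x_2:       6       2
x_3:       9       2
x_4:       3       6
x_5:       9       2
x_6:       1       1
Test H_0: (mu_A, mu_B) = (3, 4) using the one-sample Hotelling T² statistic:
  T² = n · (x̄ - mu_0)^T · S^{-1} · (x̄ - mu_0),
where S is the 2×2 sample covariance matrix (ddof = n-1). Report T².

Step 1 — sample mean vector:
  mean(A) = (4 + 6 + 9 + 3 + 9 + 1) / 6 = 32/6 = 5.3333
  mean(B) = (5 + 2 + 2 + 6 + 2 + 1) / 6 = 18/6 = 3
  x̄ = (5.3333, 3),  deviation x̄ - mu_0 = (5.3333, 3) - (3, 4) = (2.3333, -1).

Step 2 — sample covariance matrix, S[i,j] = (1/(n-1)) · Σ_k (x_{k,i} - mean_i) · (x_{k,j} - mean_j), divisor n-1 = 5:
  S[A,A] = ((-1.3333)·(-1.3333) + (0.6667)·(0.6667) + (3.6667)·(3.6667) + (-2.3333)·(-2.3333) + (3.6667)·(3.6667) + (-4.3333)·(-4.3333)) / 5 = 53.3333/5 = 10.6667
  S[A,B] = ((-1.3333)·(2) + (0.6667)·(-1) + (3.6667)·(-1) + (-2.3333)·(3) + (3.6667)·(-1) + (-4.3333)·(-2)) / 5 = -9/5 = -1.8
  S[B,B] = ((2)·(2) + (-1)·(-1) + (-1)·(-1) + (3)·(3) + (-1)·(-1) + (-2)·(-2)) / 5 = 20/5 = 4
  S = [[10.6667, -1.8],
 [-1.8, 4]].

Step 3 — invert S. det(S) = 10.6667·4 - (-1.8)² = 39.4267.
  S^{-1} = (1/det) · [[d, -b], [-b, a]] = [[0.1015, 0.0457],
 [0.0457, 0.2705]].

Step 4 — quadratic form (x̄ - mu_0)^T · S^{-1} · (x̄ - mu_0):
  S^{-1} · (x̄ - mu_0) = (0.1911, -0.164),
  (x̄ - mu_0)^T · [...] = (2.3333)·(0.1911) + (-1)·(-0.164) = 0.6099.

Step 5 — scale by n: T² = 6 · 0.6099 = 3.6591.

T² ≈ 3.6591


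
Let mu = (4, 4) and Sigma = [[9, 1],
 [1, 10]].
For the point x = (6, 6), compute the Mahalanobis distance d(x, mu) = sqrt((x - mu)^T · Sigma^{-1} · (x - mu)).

Step 1 — centre the observation: (x - mu) = (2, 2).

Step 2 — invert Sigma. det(Sigma) = 9·10 - (1)² = 89.
  Sigma^{-1} = (1/det) · [[d, -b], [-b, a]] = [[0.1124, -0.0112],
 [-0.0112, 0.1011]].

Step 3 — form the quadratic (x - mu)^T · Sigma^{-1} · (x - mu):
  Sigma^{-1} · (x - mu) = (0.2022, 0.1798).
  (x - mu)^T · [Sigma^{-1} · (x - mu)] = (2)·(0.2022) + (2)·(0.1798) = 0.764.

Step 4 — take square root: d = √(0.764) ≈ 0.8741.

d(x, mu) = √(0.764) ≈ 0.8741


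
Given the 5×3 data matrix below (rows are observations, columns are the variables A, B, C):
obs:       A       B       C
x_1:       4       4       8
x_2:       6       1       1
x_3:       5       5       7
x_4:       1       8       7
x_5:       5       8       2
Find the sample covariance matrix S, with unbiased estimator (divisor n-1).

Step 1 — column means:
  mean(A) = (4 + 6 + 5 + 1 + 5) / 5 = 21/5 = 4.2
  mean(B) = (4 + 1 + 5 + 8 + 8) / 5 = 26/5 = 5.2
  mean(C) = (8 + 1 + 7 + 7 + 2) / 5 = 25/5 = 5

Step 2 — sample covariance S[i,j] = (1/(n-1)) · Σ_k (x_{k,i} - mean_i) · (x_{k,j} - mean_j), with n-1 = 4.
  S[A,A] = ((-0.2)·(-0.2) + (1.8)·(1.8) + (0.8)·(0.8) + (-3.2)·(-3.2) + (0.8)·(0.8)) / 4 = 14.8/4 = 3.7
  S[A,B] = ((-0.2)·(-1.2) + (1.8)·(-4.2) + (0.8)·(-0.2) + (-3.2)·(2.8) + (0.8)·(2.8)) / 4 = -14.2/4 = -3.55
  S[A,C] = ((-0.2)·(3) + (1.8)·(-4) + (0.8)·(2) + (-3.2)·(2) + (0.8)·(-3)) / 4 = -15/4 = -3.75
  S[B,B] = ((-1.2)·(-1.2) + (-4.2)·(-4.2) + (-0.2)·(-0.2) + (2.8)·(2.8) + (2.8)·(2.8)) / 4 = 34.8/4 = 8.7
  S[B,C] = ((-1.2)·(3) + (-4.2)·(-4) + (-0.2)·(2) + (2.8)·(2) + (2.8)·(-3)) / 4 = 10/4 = 2.5
  S[C,C] = ((3)·(3) + (-4)·(-4) + (2)·(2) + (2)·(2) + (-3)·(-3)) / 4 = 42/4 = 10.5

S is symmetric (S[j,i] = S[i,j]). Assembling:

S = [[3.7, -3.55, -3.75],
 [-3.55, 8.7, 2.5],
 [-3.75, 2.5, 10.5]]


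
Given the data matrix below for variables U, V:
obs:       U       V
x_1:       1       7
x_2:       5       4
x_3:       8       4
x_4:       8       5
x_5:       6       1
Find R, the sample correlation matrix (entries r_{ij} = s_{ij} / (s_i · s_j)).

Step 1 — column means:
  mean(U) = (1 + 5 + 8 + 8 + 6) / 5 = 28/5 = 5.6
  mean(V) = (7 + 4 + 4 + 5 + 1) / 5 = 21/5 = 4.2

Step 2 — sample variances and covariances s[i,j] = (1/(n-1)) · Σ_k (x_{k,i} - mean_i) · (x_{k,j} - mean_j), with n-1 = 4:
  s[U,U] = ((-4.6)·(-4.6) + (-0.6)·(-0.6) + (2.4)·(2.4) + (2.4)·(2.4) + (0.4)·(0.4)) / 4 = 33.2/4 = 8.3
  s[U,V] = ((-4.6)·(2.8) + (-0.6)·(-0.2) + (2.4)·(-0.2) + (2.4)·(0.8) + (0.4)·(-3.2)) / 4 = -12.6/4 = -3.15
  s[V,V] = ((2.8)·(2.8) + (-0.2)·(-0.2) + (-0.2)·(-0.2) + (0.8)·(0.8) + (-3.2)·(-3.2)) / 4 = 18.8/4 = 4.7
  Sample standard deviations s_i = √(s[i,i]):
  s(U) = √(8.3) = 2.881
  s(V) = √(4.7) = 2.1679

Step 3 — r_{ij} = s_{ij} / (s_i · s_j):
  r[U,U] = 1 (diagonal).
  r[U,V] = -3.15 / (2.881 · 2.1679) = -3.15 / 6.2458 = -0.5043
  r[V,V] = 1 (diagonal).

R is symmetric with unit diagonal. Assembling:

R = [[1, -0.5043],
 [-0.5043, 1]]


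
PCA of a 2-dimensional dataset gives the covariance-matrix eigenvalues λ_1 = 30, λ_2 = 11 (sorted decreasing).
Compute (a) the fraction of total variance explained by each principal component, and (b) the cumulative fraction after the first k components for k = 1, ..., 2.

Step 1 — total variance = trace(Sigma) = Σ λ_i = 30 + 11 = 41.

Step 2 — fraction explained by component i = λ_i / Σ λ:
  PC1: 30/41 = 0.7317
  PC2: 11/41 = 0.2683

Step 3 — cumulative fraction after k components = (λ_1 + ... + λ_k) / Σ λ:
  k = 1: 30/41 = 0.7317
  k = 2: (30 + 11)/41 = 41/41 = 1

Summary (fraction, with percent):

explained: PC1 0.7317 (73.17%), PC2 0.2683 (26.83%);  cumulative: 0.7317, 1


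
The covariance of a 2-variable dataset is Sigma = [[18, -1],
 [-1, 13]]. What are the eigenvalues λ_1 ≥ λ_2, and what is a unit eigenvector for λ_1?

Step 1 — characteristic polynomial of 2×2 Sigma:
  det(Sigma - λI) = λ² - trace · λ + det = 0.
  trace = 18 + 13 = 31, det = 18·13 - (-1)² = 233.
Step 2 — discriminant:
  Δ = trace² - 4·det = 961 - 932 = 29.
Step 3 — eigenvalues:
  λ = (trace ± √Δ)/2 = (31 ± 5.3852)/2,
  λ_1 = 18.1926,  λ_2 = 12.8074.

Step 4 — unit eigenvector for λ_1: solve (Sigma - λ_1 I)v = 0. First row:
  (18 - 18.1926)·v_x + (-1)·v_y = 0, i.e. (-0.1926)·v_x + (-1)·v_y = 0,
  so v ∝ (b, λ_1 - a) = (-1, 0.1926); multiply by -1 so the first entry is positive: u = (1, -0.1926).
  ||u|| = √((1)² + (-0.1926)²) = √(1.0371) ≈ 1.0184,
  v_1 = u/||u|| ≈ (0.982, -0.1891) (||v_1|| = 1).

λ_1 = 18.1926,  λ_2 = 12.8074;  v_1 ≈ (0.982, -0.1891)


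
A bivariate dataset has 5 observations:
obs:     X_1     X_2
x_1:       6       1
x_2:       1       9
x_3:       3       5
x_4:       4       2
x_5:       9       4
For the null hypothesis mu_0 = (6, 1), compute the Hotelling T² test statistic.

Step 1 — sample mean vector:
  mean(X_1) = (6 + 1 + 3 + 4 + 9) / 5 = 23/5 = 4.6
  mean(X_2) = (1 + 9 + 5 + 2 + 4) / 5 = 21/5 = 4.2
  x̄ = (4.6, 4.2),  deviation x̄ - mu_0 = (4.6, 4.2) - (6, 1) = (-1.4, 3.2).

Step 2 — sample covariance matrix, S[i,j] = (1/(n-1)) · Σ_k (x_{k,i} - mean_i) · (x_{k,j} - mean_j), divisor n-1 = 4:
  S[X_1,X_1] = ((1.4)·(1.4) + (-3.6)·(-3.6) + (-1.6)·(-1.6) + (-0.6)·(-0.6) + (4.4)·(4.4)) / 4 = 37.2/4 = 9.3
  S[X_1,X_2] = ((1.4)·(-3.2) + (-3.6)·(4.8) + (-1.6)·(0.8) + (-0.6)·(-2.2) + (4.4)·(-0.2)) / 4 = -22.6/4 = -5.65
  S[X_2,X_2] = ((-3.2)·(-3.2) + (4.8)·(4.8) + (0.8)·(0.8) + (-2.2)·(-2.2) + (-0.2)·(-0.2)) / 4 = 38.8/4 = 9.7
  S = [[9.3, -5.65],
 [-5.65, 9.7]].

Step 3 — invert S. det(S) = 9.3·9.7 - (-5.65)² = 58.2875.
  S^{-1} = (1/det) · [[d, -b], [-b, a]] = [[0.1664, 0.0969],
 [0.0969, 0.1596]].

Step 4 — quadratic form (x̄ - mu_0)^T · S^{-1} · (x̄ - mu_0):
  S^{-1} · (x̄ - mu_0) = (0.0772, 0.3749),
  (x̄ - mu_0)^T · [...] = (-1.4)·(0.0772) + (3.2)·(0.3749) = 1.0915.

Step 5 — scale by n: T² = 5 · 1.0915 = 5.4574.

T² ≈ 5.4574


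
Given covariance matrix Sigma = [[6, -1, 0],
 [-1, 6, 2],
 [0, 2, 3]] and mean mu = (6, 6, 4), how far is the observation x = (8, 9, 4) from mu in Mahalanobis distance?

Step 1 — centre the observation: (x - mu) = (2, 3, 0).

Step 2 — invert Sigma (cofactor / det for 3×3, or solve directly):
  Sigma^{-1} = [[0.1728, 0.037, -0.0247],
 [0.037, 0.2222, -0.1481],
 [-0.0247, -0.1481, 0.4321]].

Step 3 — form the quadratic (x - mu)^T · Sigma^{-1} · (x - mu):
  Sigma^{-1} · (x - mu) = (0.4568, 0.7407, -0.4938).
  (x - mu)^T · [Sigma^{-1} · (x - mu)] = (2)·(0.4568) + (3)·(0.7407) + (0)·(-0.4938) = 3.1358.

Step 4 — take square root: d = √(3.1358) ≈ 1.7708.

d(x, mu) = √(3.1358) ≈ 1.7708


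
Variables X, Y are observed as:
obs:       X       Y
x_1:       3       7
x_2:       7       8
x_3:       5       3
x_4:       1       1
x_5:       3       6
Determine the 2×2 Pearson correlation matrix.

Step 1 — column means:
  mean(X) = (3 + 7 + 5 + 1 + 3) / 5 = 19/5 = 3.8
  mean(Y) = (7 + 8 + 3 + 1 + 6) / 5 = 25/5 = 5

Step 2 — sample variances and covariances s[i,j] = (1/(n-1)) · Σ_k (x_{k,i} - mean_i) · (x_{k,j} - mean_j), with n-1 = 4:
  s[X,X] = ((-0.8)·(-0.8) + (3.2)·(3.2) + (1.2)·(1.2) + (-2.8)·(-2.8) + (-0.8)·(-0.8)) / 4 = 20.8/4 = 5.2
  s[X,Y] = ((-0.8)·(2) + (3.2)·(3) + (1.2)·(-2) + (-2.8)·(-4) + (-0.8)·(1)) / 4 = 16/4 = 4
  s[Y,Y] = ((2)·(2) + (3)·(3) + (-2)·(-2) + (-4)·(-4) + (1)·(1)) / 4 = 34/4 = 8.5
  Sample standard deviations s_i = √(s[i,i]):
  s(X) = √(5.2) = 2.2804
  s(Y) = √(8.5) = 2.9155

Step 3 — r_{ij} = s_{ij} / (s_i · s_j):
  r[X,X] = 1 (diagonal).
  r[X,Y] = 4 / (2.2804 · 2.9155) = 4 / 6.6483 = 0.6017
  r[Y,Y] = 1 (diagonal).

R is symmetric with unit diagonal. Assembling:

R = [[1, 0.6017],
 [0.6017, 1]]


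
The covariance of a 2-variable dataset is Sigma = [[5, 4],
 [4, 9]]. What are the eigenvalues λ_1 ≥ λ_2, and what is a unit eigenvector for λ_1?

Step 1 — characteristic polynomial of 2×2 Sigma:
  det(Sigma - λI) = λ² - trace · λ + det = 0.
  trace = 5 + 9 = 14, det = 5·9 - (4)² = 29.
Step 2 — discriminant:
  Δ = trace² - 4·det = 196 - 116 = 80.
Step 3 — eigenvalues:
  λ = (trace ± √Δ)/2 = (14 ± 8.9443)/2,
  λ_1 = 11.4721,  λ_2 = 2.5279.

Step 4 — unit eigenvector for λ_1: solve (Sigma - λ_1 I)v = 0. First row:
  (5 - 11.4721)·v_x + (4)·v_y = 0, i.e. (-6.4721)·v_x + (4)·v_y = 0,
  so v ∝ (b, λ_1 - a) = (4, 6.4721) = u.
  ||u|| = √((4)² + (6.4721)²) = √(57.8885) ≈ 7.6085,
  v_1 = u/||u|| ≈ (0.5257, 0.8507) (||v_1|| = 1).

λ_1 = 11.4721,  λ_2 = 2.5279;  v_1 ≈ (0.5257, 0.8507)


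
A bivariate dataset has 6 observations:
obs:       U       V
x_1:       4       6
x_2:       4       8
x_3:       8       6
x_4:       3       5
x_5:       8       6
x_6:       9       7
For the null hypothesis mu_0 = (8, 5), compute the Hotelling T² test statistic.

Step 1 — sample mean vector:
  mean(U) = (4 + 4 + 8 + 3 + 8 + 9) / 6 = 36/6 = 6
  mean(V) = (6 + 8 + 6 + 5 + 6 + 7) / 6 = 38/6 = 6.3333
  x̄ = (6, 6.3333),  deviation x̄ - mu_0 = (6, 6.3333) - (8, 5) = (-2, 1.3333).

Step 2 — sample covariance matrix, S[i,j] = (1/(n-1)) · Σ_k (x_{k,i} - mean_i) · (x_{k,j} - mean_j), divisor n-1 = 5:
  S[U,U] = ((-2)·(-2) + (-2)·(-2) + (2)·(2) + (-3)·(-3) + (2)·(2) + (3)·(3)) / 5 = 34/5 = 6.8
  S[U,V] = ((-2)·(-0.3333) + (-2)·(1.6667) + (2)·(-0.3333) + (-3)·(-1.3333) + (2)·(-0.3333) + (3)·(0.6667)) / 5 = 2/5 = 0.4
  S[V,V] = ((-0.3333)·(-0.3333) + (1.6667)·(1.6667) + (-0.3333)·(-0.3333) + (-1.3333)·(-1.3333) + (-0.3333)·(-0.3333) + (0.6667)·(0.6667)) / 5 = 5.3333/5 = 1.0667
  S = [[6.8, 0.4],
 [0.4, 1.0667]].

Step 3 — invert S. det(S) = 6.8·1.0667 - (0.4)² = 7.0933.
  S^{-1} = (1/det) · [[d, -b], [-b, a]] = [[0.1504, -0.0564],
 [-0.0564, 0.9586]].

Step 4 — quadratic form (x̄ - mu_0)^T · S^{-1} · (x̄ - mu_0):
  S^{-1} · (x̄ - mu_0) = (-0.3759, 1.391),
  (x̄ - mu_0)^T · [...] = (-2)·(-0.3759) + (1.3333)·(1.391) = 2.6065.

Step 5 — scale by n: T² = 6 · 2.6065 = 15.6391.

T² ≈ 15.6391


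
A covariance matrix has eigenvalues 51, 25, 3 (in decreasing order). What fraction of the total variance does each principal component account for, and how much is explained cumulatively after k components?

Step 1 — total variance = trace(Sigma) = Σ λ_i = 51 + 25 + 3 = 79.

Step 2 — fraction explained by component i = λ_i / Σ λ:
  PC1: 51/79 = 0.6456
  PC2: 25/79 = 0.3165
  PC3: 3/79 = 0.038

Step 3 — cumulative fraction after k components = (λ_1 + ... + λ_k) / Σ λ:
  k = 1: 51/79 = 0.6456
  k = 2: (51 + 25)/79 = 76/79 = 0.962
  k = 3: (51 + 25 + 3)/79 = 79/79 = 1

Summary (fraction, with percent):

explained: PC1 0.6456 (64.56%), PC2 0.3165 (31.65%), PC3 0.038 (3.8%);  cumulative: 0.6456, 0.962, 1


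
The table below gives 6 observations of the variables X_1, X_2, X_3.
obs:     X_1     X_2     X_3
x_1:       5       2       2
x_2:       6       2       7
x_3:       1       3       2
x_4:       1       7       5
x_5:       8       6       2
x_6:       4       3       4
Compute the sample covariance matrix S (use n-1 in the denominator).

Step 1 — column means:
  mean(X_1) = (5 + 6 + 1 + 1 + 8 + 4) / 6 = 25/6 = 4.1667
  mean(X_2) = (2 + 2 + 3 + 7 + 6 + 3) / 6 = 23/6 = 3.8333
  mean(X_3) = (2 + 7 + 2 + 5 + 2 + 4) / 6 = 22/6 = 3.6667

Step 2 — sample covariance S[i,j] = (1/(n-1)) · Σ_k (x_{k,i} - mean_i) · (x_{k,j} - mean_j), with n-1 = 5.
  S[X_1,X_1] = ((0.8333)·(0.8333) + (1.8333)·(1.8333) + (-3.1667)·(-3.1667) + (-3.1667)·(-3.1667) + (3.8333)·(3.8333) + (-0.1667)·(-0.1667)) / 5 = 38.8333/5 = 7.7667
  S[X_1,X_2] = ((0.8333)·(-1.8333) + (1.8333)·(-1.8333) + (-3.1667)·(-0.8333) + (-3.1667)·(3.1667) + (3.8333)·(2.1667) + (-0.1667)·(-0.8333)) / 5 = -3.8333/5 = -0.7667
  S[X_1,X_3] = ((0.8333)·(-1.6667) + (1.8333)·(3.3333) + (-3.1667)·(-1.6667) + (-3.1667)·(1.3333) + (3.8333)·(-1.6667) + (-0.1667)·(0.3333)) / 5 = -0.6667/5 = -0.1333
  S[X_2,X_2] = ((-1.8333)·(-1.8333) + (-1.8333)·(-1.8333) + (-0.8333)·(-0.8333) + (3.1667)·(3.1667) + (2.1667)·(2.1667) + (-0.8333)·(-0.8333)) / 5 = 22.8333/5 = 4.5667
  S[X_2,X_3] = ((-1.8333)·(-1.6667) + (-1.8333)·(3.3333) + (-0.8333)·(-1.6667) + (3.1667)·(1.3333) + (2.1667)·(-1.6667) + (-0.8333)·(0.3333)) / 5 = -1.3333/5 = -0.2667
  S[X_3,X_3] = ((-1.6667)·(-1.6667) + (3.3333)·(3.3333) + (-1.6667)·(-1.6667) + (1.3333)·(1.3333) + (-1.6667)·(-1.6667) + (0.3333)·(0.3333)) / 5 = 21.3333/5 = 4.2667

S is symmetric (S[j,i] = S[i,j]). Assembling:

S = [[7.7667, -0.7667, -0.1333],
 [-0.7667, 4.5667, -0.2667],
 [-0.1333, -0.2667, 4.2667]]


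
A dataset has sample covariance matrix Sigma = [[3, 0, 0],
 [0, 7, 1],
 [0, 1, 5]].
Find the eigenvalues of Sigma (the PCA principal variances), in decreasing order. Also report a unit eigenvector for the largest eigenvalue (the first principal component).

Step 1 — characteristic polynomial p(λ) = det(λI - Sigma) = λ³ - tr·λ² + c_1·λ - det, where tr = trace, c_1 = sum of the principal 2×2 minors, det = det(Sigma):
  tr = 3 + 7 + 5 = 15,
  c_1 = (3·7 - (0)²) + (3·5 - (0)²) + (7·5 - (1)²) = 21 + 15 + 34 = 70,
  det = 3·(7·5 - (1)²) - (0)·((0)·5 - (1)·(0)) + (0)·((0)·(1) - 7·(0)) = 3·(34) - (0)·(0) + (0)·(0) = 102.
  So p(λ) = λ³ - 15λ² + 70λ - 102.
Step 2 — look for an integer root (rational root theorem: any rational root is an integer divisor of 102). Testing λ = 3:
  p(3) = 27 - 135 + 210 - 102 = 0  ✓
  Dividing out (λ - 3): p(λ) = (λ - 3)(λ² - 12λ + 34).
Step 3 — remaining eigenvalues from the quadratic λ² - 12λ + 34 = 0:
  Δ = 12² - 4·34 = 144 - 136 = 8,  λ = (12 ± √8)/2 = (12 ± 2.8284)/2 ≈ 7.4142 or 4.5858.
  Sorted: λ_1 = 7.4142,  λ_2 = 4.5858,  λ_3 = 3  (check: sum = 15 = tr ✓).

Step 4 — unit eigenvector for λ_1 ≈ 7.4142: v spans the null space of (Sigma - λ_1 I), whose rows are
  r_1 = (-4.4142, 0, 0),  r_2 = (0, -0.4142, 1),  r_3 = (0, 1, -2.4142).
  v is orthogonal to every row, so take v ∝ r_1 × r_2 = ((0)·(1) - (0)·(-0.4142), (0)·(0) - (-4.4142)·(1), (-4.4142)·(-0.4142) - (0)·(0)) ≈ (0, 4.4142, 1.8284).
  Let u = (0, 4.4142, 1.8284).
  ||u|| = √((0)² + (4.4142)² + (1.8284)²) = √(22.8284) ≈ 4.7779,  v_1 = u/||u|| ≈ (0, 0.9239, 0.3827) (||v_1|| = 1).

λ_1 = 7.4142,  λ_2 = 4.5858,  λ_3 = 3;  v_1 ≈ (0, 0.9239, 0.3827)


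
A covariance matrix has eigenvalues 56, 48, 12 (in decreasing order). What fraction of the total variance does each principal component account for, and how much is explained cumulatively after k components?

Step 1 — total variance = trace(Sigma) = Σ λ_i = 56 + 48 + 12 = 116.

Step 2 — fraction explained by component i = λ_i / Σ λ:
  PC1: 56/116 = 0.4828
  PC2: 48/116 = 0.4138
  PC3: 12/116 = 0.1034

Step 3 — cumulative fraction after k components = (λ_1 + ... + λ_k) / Σ λ:
  k = 1: 56/116 = 0.4828
  k = 2: (56 + 48)/116 = 104/116 = 0.8966
  k = 3: (56 + 48 + 12)/116 = 116/116 = 1

Summary (fraction, with percent):

explained: PC1 0.4828 (48.28%), PC2 0.4138 (41.38%), PC3 0.1034 (10.34%);  cumulative: 0.4828, 0.8966, 1


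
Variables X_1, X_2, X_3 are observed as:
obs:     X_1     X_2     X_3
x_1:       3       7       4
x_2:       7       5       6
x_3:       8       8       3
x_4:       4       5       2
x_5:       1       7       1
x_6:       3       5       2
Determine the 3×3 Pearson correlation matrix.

Step 1 — column means:
  mean(X_1) = (3 + 7 + 8 + 4 + 1 + 3) / 6 = 26/6 = 4.3333
  mean(X_2) = (7 + 5 + 8 + 5 + 7 + 5) / 6 = 37/6 = 6.1667
  mean(X_3) = (4 + 6 + 3 + 2 + 1 + 2) / 6 = 18/6 = 3

Step 2 — sample variances and covariances s[i,j] = (1/(n-1)) · Σ_k (x_{k,i} - mean_i) · (x_{k,j} - mean_j), with n-1 = 5:
  s[X_1,X_1] = ((-1.3333)·(-1.3333) + (2.6667)·(2.6667) + (3.6667)·(3.6667) + (-0.3333)·(-0.3333) + (-3.3333)·(-3.3333) + (-1.3333)·(-1.3333)) / 5 = 35.3333/5 = 7.0667
  s[X_1,X_2] = ((-1.3333)·(0.8333) + (2.6667)·(-1.1667) + (3.6667)·(1.8333) + (-0.3333)·(-1.1667) + (-3.3333)·(0.8333) + (-1.3333)·(-1.1667)) / 5 = 1.6667/5 = 0.3333
  s[X_1,X_3] = ((-1.3333)·(1) + (2.6667)·(3) + (3.6667)·(0) + (-0.3333)·(-1) + (-3.3333)·(-2) + (-1.3333)·(-1)) / 5 = 15/5 = 3
  s[X_2,X_2] = ((0.8333)·(0.8333) + (-1.1667)·(-1.1667) + (1.8333)·(1.8333) + (-1.1667)·(-1.1667) + (0.8333)·(0.8333) + (-1.1667)·(-1.1667)) / 5 = 8.8333/5 = 1.7667
  s[X_2,X_3] = ((0.8333)·(1) + (-1.1667)·(3) + (1.8333)·(0) + (-1.1667)·(-1) + (0.8333)·(-2) + (-1.1667)·(-1)) / 5 = -2/5 = -0.4
  s[X_3,X_3] = ((1)·(1) + (3)·(3) + (0)·(0) + (-1)·(-1) + (-2)·(-2) + (-1)·(-1)) / 5 = 16/5 = 3.2
  Sample standard deviations s_i = √(s[i,i]):
  s(X_1) = √(7.0667) = 2.6583
  s(X_2) = √(1.7667) = 1.3292
  s(X_3) = √(3.2) = 1.7889

Step 3 — r_{ij} = s_{ij} / (s_i · s_j):
  r[X_1,X_1] = 1 (diagonal).
  r[X_1,X_2] = 0.3333 / (2.6583 · 1.3292) = 0.3333 / 3.5333 = 0.0943
  r[X_1,X_3] = 3 / (2.6583 · 1.7889) = 3 / 4.7553 = 0.6309
  r[X_2,X_2] = 1 (diagonal).
  r[X_2,X_3] = -0.4 / (1.3292 · 1.7889) = -0.4 / 2.3777 = -0.1682
  r[X_3,X_3] = 1 (diagonal).

R is symmetric with unit diagonal. Assembling:

R = [[1, 0.0943, 0.6309],
 [0.0943, 1, -0.1682],
 [0.6309, -0.1682, 1]]
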